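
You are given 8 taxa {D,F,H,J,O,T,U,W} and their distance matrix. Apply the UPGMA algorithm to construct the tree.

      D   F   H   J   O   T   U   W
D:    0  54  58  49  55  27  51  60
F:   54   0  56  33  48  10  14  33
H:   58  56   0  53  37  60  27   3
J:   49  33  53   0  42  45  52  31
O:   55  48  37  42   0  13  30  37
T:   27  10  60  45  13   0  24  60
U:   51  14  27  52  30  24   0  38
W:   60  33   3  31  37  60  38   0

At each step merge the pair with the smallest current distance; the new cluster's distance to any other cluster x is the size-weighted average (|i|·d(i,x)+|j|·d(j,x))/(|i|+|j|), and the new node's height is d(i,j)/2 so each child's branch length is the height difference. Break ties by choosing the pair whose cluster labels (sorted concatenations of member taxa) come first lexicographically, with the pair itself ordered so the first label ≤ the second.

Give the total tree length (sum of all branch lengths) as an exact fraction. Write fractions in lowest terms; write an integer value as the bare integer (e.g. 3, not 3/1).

5225/42

step 1: merge (H,W) at d=3; branch lengths H→3/2, W→3/2; new cluster HW
  updated: d(D,HW)=59, d(F,HW)=89/2, d(HW,J)=42, d(HW,O)=37, d(HW,T)=60, d(HW,U)=65/2
step 2: merge (F,T) at d=10; branch lengths F→5, T→5; new cluster FT
  updated: d(D,FT)=81/2, d(FT,HW)=209/4, d(FT,J)=39, d(FT,O)=61/2, d(FT,U)=19
step 3: merge (FT,U) at d=19; branch lengths FT→9/2, U→19/2; new cluster FTU
  updated: d(D,FTU)=44, d(FTU,HW)=137/3, d(FTU,J)=130/3, d(FTU,O)=91/3
step 4: merge (FTU,O) at d=91/3; branch lengths FTU→17/3, O→91/6; new cluster FOTU
  updated: d(D,FOTU)=187/4, d(FOTU,HW)=87/2, d(FOTU,J)=43
step 5: merge (HW,J) at d=42; branch lengths HW→39/2, J→21; new cluster HJW
  updated: d(D,HJW)=167/3, d(FOTU,HJW)=130/3
step 6: merge (FOTU,HJW) at d=130/3; branch lengths FOTU→13/2, HJW→2/3; new cluster FHJOTUW
  updated: d(D,FHJOTUW)=354/7
step 7: merge (D,FHJOTUW) at d=354/7; branch lengths D→177/7, FHJOTUW→76/21; new cluster DFHJOTUW
final tree: (D:177/7,((((F:5,T:5):9/2,U:19/2):17/3,O:91/6):13/2,((H:3/2,W:3/2):39/2,J:21):2/3):76/21)
total length: 5225/42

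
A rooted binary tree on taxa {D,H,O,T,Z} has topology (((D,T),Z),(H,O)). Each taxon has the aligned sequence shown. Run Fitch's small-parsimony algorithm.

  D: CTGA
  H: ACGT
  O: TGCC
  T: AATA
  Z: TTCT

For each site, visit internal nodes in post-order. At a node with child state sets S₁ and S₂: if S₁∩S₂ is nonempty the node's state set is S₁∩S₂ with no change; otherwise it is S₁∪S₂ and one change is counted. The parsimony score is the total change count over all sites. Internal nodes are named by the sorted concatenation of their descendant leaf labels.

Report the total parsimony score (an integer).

11

[col 0] DT: children D:{C}, T:{A} ∪→ {A,C}; cost 1
[col 0] DTZ: children DT:{A,C}, Z:{T} ∪→ {A,C,T}; cost 1
[col 0] HO: children H:{A}, O:{T} ∪→ {A,T}; cost 1
[col 0] DHOTZ: children DTZ:{A,C,T}, HO:{A,T} ∩→ {A,T}; cost 0
[col 1] DT: children D:{T}, T:{A} ∪→ {A,T}; cost 1
[col 1] DTZ: children DT:{A,T}, Z:{T} ∩→ {T}; cost 0
[col 1] HO: children H:{C}, O:{G} ∪→ {C,G}; cost 1
[col 1] DHOTZ: children DTZ:{T}, HO:{C,G} ∪→ {C,G,T}; cost 1
[col 2] DT: children D:{G}, T:{T} ∪→ {G,T}; cost 1
[col 2] DTZ: children DT:{G,T}, Z:{C} ∪→ {C,G,T}; cost 1
[col 2] HO: children H:{G}, O:{C} ∪→ {C,G}; cost 1
[col 2] DHOTZ: children DTZ:{C,G,T}, HO:{C,G} ∩→ {C,G}; cost 0
[col 3] DT: children D:{A}, T:{A} ∩→ {A}; cost 0
[col 3] DTZ: children DT:{A}, Z:{T} ∪→ {A,T}; cost 1
[col 3] HO: children H:{T}, O:{C} ∪→ {C,T}; cost 1
[col 3] DHOTZ: children DTZ:{A,T}, HO:{C,T} ∩→ {T}; cost 0
per-site changes: [3, 3, 3, 2]; total = 11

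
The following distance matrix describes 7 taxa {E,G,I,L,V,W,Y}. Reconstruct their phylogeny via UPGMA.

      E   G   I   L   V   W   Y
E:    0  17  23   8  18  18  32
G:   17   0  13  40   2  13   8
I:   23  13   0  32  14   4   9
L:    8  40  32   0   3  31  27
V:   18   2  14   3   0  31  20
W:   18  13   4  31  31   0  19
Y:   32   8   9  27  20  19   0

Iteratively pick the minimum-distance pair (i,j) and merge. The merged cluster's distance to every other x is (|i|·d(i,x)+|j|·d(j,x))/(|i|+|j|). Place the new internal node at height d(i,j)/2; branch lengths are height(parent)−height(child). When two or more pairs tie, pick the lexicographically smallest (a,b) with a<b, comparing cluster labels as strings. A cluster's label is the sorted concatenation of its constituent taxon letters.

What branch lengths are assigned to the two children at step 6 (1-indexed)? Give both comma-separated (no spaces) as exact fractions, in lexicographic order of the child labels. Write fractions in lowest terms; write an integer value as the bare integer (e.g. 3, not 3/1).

161/20,19/5

step 1: merge (G,V) at d=2; branch lengths G→1, V→1; new cluster GV
  updated: d(E,GV)=35/2, d(GV,I)=27/2, d(GV,L)=43/2, d(GV,W)=22, d(GV,Y)=14
step 2: merge (I,W) at d=4; branch lengths I→2, W→2; new cluster IW
  updated: d(E,IW)=41/2, d(GV,IW)=71/4, d(IW,L)=63/2, d(IW,Y)=14
step 3: merge (E,L) at d=8; branch lengths E→4, L→4; new cluster EL
  updated: d(EL,GV)=39/2, d(EL,IW)=26, d(EL,Y)=59/2
step 4: merge (GV,Y) at d=14; branch lengths GV→6, Y→7; new cluster GVY
  updated: d(EL,GVY)=137/6, d(GVY,IW)=33/2
step 5: merge (GVY,IW) at d=33/2; branch lengths GVY→5/4, IW→25/4; new cluster GIVWY
  updated: d(EL,GIVWY)=241/10
step 6: merge (EL,GIVWY) at d=241/10; branch lengths EL→161/20, GIVWY→19/5; new cluster EGILVWY
final tree: ((E:4,L:4):161/20,(((G:1,V:1):6,Y:7):5/4,(I:2,W:2):25/4):19/5)
total length: 927/20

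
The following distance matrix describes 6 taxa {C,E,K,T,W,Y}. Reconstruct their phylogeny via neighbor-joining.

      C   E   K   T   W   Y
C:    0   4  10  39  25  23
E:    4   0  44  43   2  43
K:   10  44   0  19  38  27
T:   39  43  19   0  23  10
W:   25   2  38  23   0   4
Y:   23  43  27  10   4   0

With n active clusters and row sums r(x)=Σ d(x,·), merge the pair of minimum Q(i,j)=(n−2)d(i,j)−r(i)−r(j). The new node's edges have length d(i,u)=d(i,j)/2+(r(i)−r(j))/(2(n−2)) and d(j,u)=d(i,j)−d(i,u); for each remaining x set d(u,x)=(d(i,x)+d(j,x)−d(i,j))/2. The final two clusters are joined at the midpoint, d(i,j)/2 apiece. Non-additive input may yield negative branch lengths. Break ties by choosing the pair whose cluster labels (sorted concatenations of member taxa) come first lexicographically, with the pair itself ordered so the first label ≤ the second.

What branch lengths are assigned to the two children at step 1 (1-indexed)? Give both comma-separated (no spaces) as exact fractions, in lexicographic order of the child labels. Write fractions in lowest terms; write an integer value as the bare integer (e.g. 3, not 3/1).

-19/8,51/8

1. join C+E (d=4, Q=-221) ⇒ CE; edges |C|=-19/8, |E|=51/8
  updated: d(CE,K)=25, d(CE,T)=39, d(CE,W)=23/2, d(CE,Y)=31
2. join CE+W (d=23/2, Q=-297/2) ⇒ CEW; edges |CE|=43/4, |W|=3/4
  updated: d(CEW,K)=103/4, d(CEW,T)=101/4, d(CEW,Y)=47/4
3. join CEW+Y (d=47/4, Q=-88) ⇒ CEWY; edges |CEW|=75/8, |Y|=19/8
  updated: d(CEWY,K)=41/2, d(CEWY,T)=47/4
4. join CEWY+K (d=41/2, Q=-205/4) ⇒ CEKWY; edges |CEWY|=53/8, |K|=111/8
  updated: d(CEKWY,T)=41/8
5. join CEKWY+T (d=41/8) ⇒ CEKTWY; edges |CEKWY|=41/16, |T|=41/16
final tree: (((((C:-19/8,E:51/8):43/4,W:3/4):75/8,Y:19/8):53/8,K:111/8):41/16,T:41/16)
total length: 423/8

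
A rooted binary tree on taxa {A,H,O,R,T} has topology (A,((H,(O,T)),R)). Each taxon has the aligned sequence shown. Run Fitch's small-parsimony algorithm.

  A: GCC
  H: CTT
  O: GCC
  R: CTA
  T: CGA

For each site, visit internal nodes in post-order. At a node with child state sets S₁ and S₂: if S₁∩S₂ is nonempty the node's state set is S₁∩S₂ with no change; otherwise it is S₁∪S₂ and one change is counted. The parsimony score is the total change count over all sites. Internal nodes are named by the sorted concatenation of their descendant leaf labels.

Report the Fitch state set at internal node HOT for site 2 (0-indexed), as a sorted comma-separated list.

A,C,T

OT@0: {G} ∪ {C} = {C,G} (union, +1)
HOT@0: {C} ∩ {C,G} = {C} (intersection, +0)
HORT@0: {C} ∩ {C} = {C} (intersection, +0)
AHORT@0: {G} ∪ {C} = {C,G} (union, +1)
OT@1: {C} ∪ {G} = {C,G} (union, +1)
HOT@1: {T} ∪ {C,G} = {C,G,T} (union, +1)
HORT@1: {C,G,T} ∩ {T} = {T} (intersection, +0)
AHORT@1: {C} ∪ {T} = {C,T} (union, +1)
OT@2: {C} ∪ {A} = {A,C} (union, +1)
HOT@2: {T} ∪ {A,C} = {A,C,T} (union, +1)
HORT@2: {A,C,T} ∩ {A} = {A} (intersection, +0)
AHORT@2: {C} ∪ {A} = {A,C} (union, +1)
per-site changes: [2, 3, 3]; total = 8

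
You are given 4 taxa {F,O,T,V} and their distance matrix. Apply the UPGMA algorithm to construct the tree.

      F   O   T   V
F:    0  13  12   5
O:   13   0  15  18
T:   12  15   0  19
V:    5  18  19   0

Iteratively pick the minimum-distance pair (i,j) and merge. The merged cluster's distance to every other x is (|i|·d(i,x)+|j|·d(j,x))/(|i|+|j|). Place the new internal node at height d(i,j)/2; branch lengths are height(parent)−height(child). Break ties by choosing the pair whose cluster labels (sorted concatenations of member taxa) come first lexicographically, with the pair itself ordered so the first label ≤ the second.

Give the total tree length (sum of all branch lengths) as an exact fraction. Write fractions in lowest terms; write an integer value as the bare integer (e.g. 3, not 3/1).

51/2

step 1: merge (F,V) at d=5; branch lengths F→5/2, V→5/2; new cluster FV
  updated: d(FV,O)=31/2, d(FV,T)=31/2
step 2: merge (O,T) at d=15; branch lengths O→15/2, T→15/2; new cluster OT
  updated: d(FV,OT)=31/2
step 3: merge (FV,OT) at d=31/2; branch lengths FV→21/4, OT→1/4; new cluster FOTV
final tree: ((F:5/2,V:5/2):21/4,(O:15/2,T:15/2):1/4)
total length: 51/2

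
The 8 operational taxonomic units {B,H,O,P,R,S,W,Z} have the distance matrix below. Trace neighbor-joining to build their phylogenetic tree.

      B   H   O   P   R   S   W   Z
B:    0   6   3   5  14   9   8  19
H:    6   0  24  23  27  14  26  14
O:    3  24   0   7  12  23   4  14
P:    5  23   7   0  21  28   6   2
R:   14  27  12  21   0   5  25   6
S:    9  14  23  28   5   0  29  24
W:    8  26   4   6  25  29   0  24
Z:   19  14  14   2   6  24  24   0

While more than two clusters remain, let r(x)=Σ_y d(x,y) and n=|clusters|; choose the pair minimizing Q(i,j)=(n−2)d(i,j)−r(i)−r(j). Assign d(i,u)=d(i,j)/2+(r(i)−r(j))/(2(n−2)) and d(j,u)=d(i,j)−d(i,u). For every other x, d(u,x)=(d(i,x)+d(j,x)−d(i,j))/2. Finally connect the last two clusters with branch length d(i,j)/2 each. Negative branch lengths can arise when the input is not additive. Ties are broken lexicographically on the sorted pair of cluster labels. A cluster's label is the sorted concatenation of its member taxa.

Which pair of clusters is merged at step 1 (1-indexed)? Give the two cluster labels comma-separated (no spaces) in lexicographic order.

R,S

1. join R+S (d=5, Q=-212) ⇒ RS; edges |R|=2/3, |S|=13/3
  updated: d(B,RS)=9, d(H,RS)=18, d(O,RS)=15, d(P,RS)=22, d(RS,W)=49/2, d(RS,Z)=25/2
2. join P+Z (d=2, Q=-281/2) ⇒ PZ; edges |P|=-21/20, |Z|=61/20
  updated: d(B,PZ)=11, d(H,PZ)=35/2, d(O,PZ)=19/2, d(PZ,RS)=65/4, d(PZ,W)=14
3. join O+W (d=4, Q=-116) ⇒ OW; edges |O|=-5/8, |W|=37/8
  updated: d(B,OW)=7/2, d(H,OW)=23, d(OW,PZ)=39/4, d(OW,RS)=71/4
4. join OW+PZ (d=39/4, Q=-317/4) ⇒ OPWZ; edges |OW|=115/24, |PZ|=119/24
  updated: d(B,OPWZ)=19/8, d(H,OPWZ)=123/8, d(OPWZ,RS)=97/8
5. join B+H (d=6, Q=-179/4) ⇒ BH; edges |B|=-5/2, |H|=17/2
  updated: d(BH,OPWZ)=47/8, d(BH,RS)=21/2
6. join BH+OPWZ (d=47/8, Q=-57/2) ⇒ BHOPWZ; edges |BH|=17/8, |OPWZ|=15/4
  updated: d(BHOPWZ,RS)=67/8
7. join BHOPWZ+RS (d=67/8) ⇒ BHOPRSWZ; edges |BHOPWZ|=67/16, |RS|=67/16
final tree: (((B:-5/2,H:17/2):17/8,((O:-5/8,W:37/8):115/24,(P:-21/20,Z:61/20):119/24):15/4):67/16,(R:2/3,S:13/3):67/16)
total length: 41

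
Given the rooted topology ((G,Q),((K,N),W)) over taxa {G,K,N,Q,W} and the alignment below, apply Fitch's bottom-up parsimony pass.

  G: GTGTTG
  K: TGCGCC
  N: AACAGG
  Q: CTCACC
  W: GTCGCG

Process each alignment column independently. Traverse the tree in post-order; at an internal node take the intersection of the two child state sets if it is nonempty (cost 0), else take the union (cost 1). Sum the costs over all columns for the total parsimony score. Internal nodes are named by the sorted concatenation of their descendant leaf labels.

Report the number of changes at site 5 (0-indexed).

2

[col 0] GQ: children G:{G}, Q:{C} ∪→ {C,G}; cost 1
[col 0] KN: children K:{T}, N:{A} ∪→ {A,T}; cost 1
[col 0] KNW: children KN:{A,T}, W:{G} ∪→ {A,G,T}; cost 1
[col 0] GKNQW: children GQ:{C,G}, KNW:{A,G,T} ∩→ {G}; cost 0
[col 1] GQ: children G:{T}, Q:{T} ∩→ {T}; cost 0
[col 1] KN: children K:{G}, N:{A} ∪→ {A,G}; cost 1
[col 1] KNW: children KN:{A,G}, W:{T} ∪→ {A,G,T}; cost 1
[col 1] GKNQW: children GQ:{T}, KNW:{A,G,T} ∩→ {T}; cost 0
[col 2] GQ: children G:{G}, Q:{C} ∪→ {C,G}; cost 1
[col 2] KN: children K:{C}, N:{C} ∩→ {C}; cost 0
[col 2] KNW: children KN:{C}, W:{C} ∩→ {C}; cost 0
[col 2] GKNQW: children GQ:{C,G}, KNW:{C} ∩→ {C}; cost 0
[col 3] GQ: children G:{T}, Q:{A} ∪→ {A,T}; cost 1
[col 3] KN: children K:{G}, N:{A} ∪→ {A,G}; cost 1
[col 3] KNW: children KN:{A,G}, W:{G} ∩→ {G}; cost 0
[col 3] GKNQW: children GQ:{A,T}, KNW:{G} ∪→ {A,G,T}; cost 1
[col 4] GQ: children G:{T}, Q:{C} ∪→ {C,T}; cost 1
[col 4] KN: children K:{C}, N:{G} ∪→ {C,G}; cost 1
[col 4] KNW: children KN:{C,G}, W:{C} ∩→ {C}; cost 0
[col 4] GKNQW: children GQ:{C,T}, KNW:{C} ∩→ {C}; cost 0
[col 5] GQ: children G:{G}, Q:{C} ∪→ {C,G}; cost 1
[col 5] KN: children K:{C}, N:{G} ∪→ {C,G}; cost 1
[col 5] KNW: children KN:{C,G}, W:{G} ∩→ {G}; cost 0
[col 5] GKNQW: children GQ:{C,G}, KNW:{G} ∩→ {G}; cost 0
per-site changes: [3, 2, 1, 3, 2, 2]; total = 13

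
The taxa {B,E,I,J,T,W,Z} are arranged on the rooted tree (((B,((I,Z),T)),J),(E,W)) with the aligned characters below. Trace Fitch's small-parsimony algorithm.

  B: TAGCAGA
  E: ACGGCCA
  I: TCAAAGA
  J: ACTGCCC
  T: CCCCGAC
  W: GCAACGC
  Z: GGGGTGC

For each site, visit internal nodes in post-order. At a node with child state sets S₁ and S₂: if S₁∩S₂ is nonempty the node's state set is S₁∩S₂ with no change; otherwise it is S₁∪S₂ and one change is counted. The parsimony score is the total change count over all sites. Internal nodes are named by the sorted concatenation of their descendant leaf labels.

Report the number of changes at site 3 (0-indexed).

4

site 0, node IZ: I={T} ∪ Z={G} → {G,T} (+1)
site 0, node ITZ: IZ={G,T} ∪ T={C} → {C,G,T} (+1)
site 0, node BITZ: B={T} ∩ ITZ={C,G,T} → {T} (+0)
site 0, node BIJTZ: BITZ={T} ∪ J={A} → {A,T} (+1)
site 0, node EW: E={A} ∪ W={G} → {A,G} (+1)
site 0, node BEIJTWZ: BIJTZ={A,T} ∩ EW={A,G} → {A} (+0)
site 1, node IZ: I={C} ∪ Z={G} → {C,G} (+1)
site 1, node ITZ: IZ={C,G} ∩ T={C} → {C} (+0)
site 1, node BITZ: B={A} ∪ ITZ={C} → {A,C} (+1)
site 1, node BIJTZ: BITZ={A,C} ∩ J={C} → {C} (+0)
site 1, node EW: E={C} ∩ W={C} → {C} (+0)
site 1, node BEIJTWZ: BIJTZ={C} ∩ EW={C} → {C} (+0)
site 2, node IZ: I={A} ∪ Z={G} → {A,G} (+1)
site 2, node ITZ: IZ={A,G} ∪ T={C} → {A,C,G} (+1)
site 2, node BITZ: B={G} ∩ ITZ={A,C,G} → {G} (+0)
site 2, node BIJTZ: BITZ={G} ∪ J={T} → {G,T} (+1)
site 2, node EW: E={G} ∪ W={A} → {A,G} (+1)
site 2, node BEIJTWZ: BIJTZ={G,T} ∩ EW={A,G} → {G} (+0)
site 3, node IZ: I={A} ∪ Z={G} → {A,G} (+1)
site 3, node ITZ: IZ={A,G} ∪ T={C} → {A,C,G} (+1)
site 3, node BITZ: B={C} ∩ ITZ={A,C,G} → {C} (+0)
site 3, node BIJTZ: BITZ={C} ∪ J={G} → {C,G} (+1)
site 3, node EW: E={G} ∪ W={A} → {A,G} (+1)
site 3, node BEIJTWZ: BIJTZ={C,G} ∩ EW={A,G} → {G} (+0)
site 4, node IZ: I={A} ∪ Z={T} → {A,T} (+1)
site 4, node ITZ: IZ={A,T} ∪ T={G} → {A,G,T} (+1)
site 4, node BITZ: B={A} ∩ ITZ={A,G,T} → {A} (+0)
site 4, node BIJTZ: BITZ={A} ∪ J={C} → {A,C} (+1)
site 4, node EW: E={C} ∩ W={C} → {C} (+0)
site 4, node BEIJTWZ: BIJTZ={A,C} ∩ EW={C} → {C} (+0)
site 5, node IZ: I={G} ∩ Z={G} → {G} (+0)
site 5, node ITZ: IZ={G} ∪ T={A} → {A,G} (+1)
site 5, node BITZ: B={G} ∩ ITZ={A,G} → {G} (+0)
site 5, node BIJTZ: BITZ={G} ∪ J={C} → {C,G} (+1)
site 5, node EW: E={C} ∪ W={G} → {C,G} (+1)
site 5, node BEIJTWZ: BIJTZ={C,G} ∩ EW={C,G} → {C,G} (+0)
site 6, node IZ: I={A} ∪ Z={C} → {A,C} (+1)
site 6, node ITZ: IZ={A,C} ∩ T={C} → {C} (+0)
site 6, node BITZ: B={A} ∪ ITZ={C} → {A,C} (+1)
site 6, node BIJTZ: BITZ={A,C} ∩ J={C} → {C} (+0)
site 6, node EW: E={A} ∪ W={C} → {A,C} (+1)
site 6, node BEIJTWZ: BIJTZ={C} ∩ EW={A,C} → {C} (+0)
per-site changes: [4, 2, 4, 4, 3, 3, 3]; total = 23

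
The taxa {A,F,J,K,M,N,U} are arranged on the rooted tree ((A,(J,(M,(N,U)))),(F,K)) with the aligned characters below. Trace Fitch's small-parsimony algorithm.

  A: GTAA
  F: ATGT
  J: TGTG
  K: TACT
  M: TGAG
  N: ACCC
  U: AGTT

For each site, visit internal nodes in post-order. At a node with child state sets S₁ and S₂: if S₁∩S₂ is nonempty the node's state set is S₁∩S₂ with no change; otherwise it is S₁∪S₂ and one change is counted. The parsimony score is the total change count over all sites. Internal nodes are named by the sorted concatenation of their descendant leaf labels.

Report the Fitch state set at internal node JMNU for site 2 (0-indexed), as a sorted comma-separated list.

NU@0: {A} ∩ {A} = {A} (intersection, +0)
MNU@0: {T} ∪ {A} = {A,T} (union, +1)
JMNU@0: {T} ∩ {A,T} = {T} (intersection, +0)
AJMNU@0: {G} ∪ {T} = {G,T} (union, +1)
FK@0: {A} ∪ {T} = {A,T} (union, +1)
AFJKMNU@0: {G,T} ∩ {A,T} = {T} (intersection, +0)
NU@1: {C} ∪ {G} = {C,G} (union, +1)
MNU@1: {G} ∩ {C,G} = {G} (intersection, +0)
JMNU@1: {G} ∩ {G} = {G} (intersection, +0)
AJMNU@1: {T} ∪ {G} = {G,T} (union, +1)
FK@1: {T} ∪ {A} = {A,T} (union, +1)
AFJKMNU@1: {G,T} ∩ {A,T} = {T} (intersection, +0)
NU@2: {C} ∪ {T} = {C,T} (union, +1)
MNU@2: {A} ∪ {C,T} = {A,C,T} (union, +1)
JMNU@2: {T} ∩ {A,C,T} = {T} (intersection, +0)
AJMNU@2: {A} ∪ {T} = {A,T} (union, +1)
FK@2: {G} ∪ {C} = {C,G} (union, +1)
AFJKMNU@2: {A,T} ∪ {C,G} = {A,C,G,T} (union, +1)
NU@3: {C} ∪ {T} = {C,T} (union, +1)
MNU@3: {G} ∪ {C,T} = {C,G,T} (union, +1)
JMNU@3: {G} ∩ {C,G,T} = {G} (intersection, +0)
AJMNU@3: {A} ∪ {G} = {A,G} (union, +1)
FK@3: {T} ∩ {T} = {T} (intersection, +0)
AFJKMNU@3: {A,G} ∪ {T} = {A,G,T} (union, +1)
per-site changes: [3, 3, 5, 4]; total = 15

T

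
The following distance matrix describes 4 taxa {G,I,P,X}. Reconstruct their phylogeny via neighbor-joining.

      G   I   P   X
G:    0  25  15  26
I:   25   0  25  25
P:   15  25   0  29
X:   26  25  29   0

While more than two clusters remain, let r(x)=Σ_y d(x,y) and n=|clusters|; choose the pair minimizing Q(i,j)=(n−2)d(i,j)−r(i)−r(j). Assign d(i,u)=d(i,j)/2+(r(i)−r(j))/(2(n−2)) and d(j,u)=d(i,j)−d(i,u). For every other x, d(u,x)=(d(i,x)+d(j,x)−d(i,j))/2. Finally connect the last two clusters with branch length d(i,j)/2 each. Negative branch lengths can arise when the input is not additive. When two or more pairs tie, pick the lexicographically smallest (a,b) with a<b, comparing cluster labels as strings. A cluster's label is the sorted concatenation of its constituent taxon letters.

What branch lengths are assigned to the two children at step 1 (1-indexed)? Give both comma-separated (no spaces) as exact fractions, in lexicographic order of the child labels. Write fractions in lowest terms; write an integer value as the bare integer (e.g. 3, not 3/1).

iteration 1: select G,P (d=15, Q=-105); attach at lengths (27/4, 33/4); label the merged cluster GP
  updated: d(GP,I)=35/2, d(GP,X)=20
iteration 2: select GP,I (d=35/2, Q=-125/2); attach at lengths (25/4, 45/4); label the merged cluster GIP
  updated: d(GIP,X)=55/4
iteration 3: select GIP,X (d=55/4); attach at lengths (55/8, 55/8); label the merged cluster GIPX
final tree: (((G:27/4,P:33/4):25/4,I:45/4):55/8,X:55/8)
total length: 185/4

27/4,33/4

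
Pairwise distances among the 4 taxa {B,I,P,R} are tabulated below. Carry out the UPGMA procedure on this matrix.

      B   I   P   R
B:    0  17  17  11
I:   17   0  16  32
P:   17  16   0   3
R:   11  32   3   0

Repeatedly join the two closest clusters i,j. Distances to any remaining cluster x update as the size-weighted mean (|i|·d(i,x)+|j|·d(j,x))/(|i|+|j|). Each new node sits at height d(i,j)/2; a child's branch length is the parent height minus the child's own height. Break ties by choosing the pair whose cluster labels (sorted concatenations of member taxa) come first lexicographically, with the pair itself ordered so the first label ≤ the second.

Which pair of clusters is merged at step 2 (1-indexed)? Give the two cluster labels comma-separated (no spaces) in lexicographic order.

B,PR

iteration 1: select P,R (d=3); attach at lengths (3/2, 3/2); label the merged cluster PR
  updated: d(B,PR)=14, d(I,PR)=24
iteration 2: select B,PR (d=14); attach at lengths (7, 11/2); label the merged cluster BPR
  updated: d(BPR,I)=65/3
iteration 3: select BPR,I (d=65/3); attach at lengths (23/6, 65/6); label the merged cluster BIPR
final tree: ((B:7,(P:3/2,R:3/2):11/2):23/6,I:65/6)
total length: 181/6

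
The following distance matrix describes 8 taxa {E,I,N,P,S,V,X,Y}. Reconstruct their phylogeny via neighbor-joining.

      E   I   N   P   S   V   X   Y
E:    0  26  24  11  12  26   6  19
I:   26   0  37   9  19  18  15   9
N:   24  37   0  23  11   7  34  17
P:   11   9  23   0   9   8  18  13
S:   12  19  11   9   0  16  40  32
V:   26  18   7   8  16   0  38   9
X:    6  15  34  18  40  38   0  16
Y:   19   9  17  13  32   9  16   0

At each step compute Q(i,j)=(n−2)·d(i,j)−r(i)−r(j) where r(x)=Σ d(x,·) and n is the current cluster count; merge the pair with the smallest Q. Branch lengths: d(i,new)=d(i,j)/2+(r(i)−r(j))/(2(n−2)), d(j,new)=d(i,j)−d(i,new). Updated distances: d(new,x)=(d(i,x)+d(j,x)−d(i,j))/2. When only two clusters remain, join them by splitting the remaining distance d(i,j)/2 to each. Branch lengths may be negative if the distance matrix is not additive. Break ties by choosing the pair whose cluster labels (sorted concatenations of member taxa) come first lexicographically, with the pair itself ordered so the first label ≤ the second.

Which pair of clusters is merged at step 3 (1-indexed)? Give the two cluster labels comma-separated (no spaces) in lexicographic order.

step 1: merge (E,X) at d=6, Q=-255; branch lengths E→-7/12, X→79/12; new cluster EX
  updated: d(EX,I)=35/2, d(EX,N)=26, d(EX,P)=23/2, d(EX,S)=23, d(EX,V)=29, d(EX,Y)=29/2
step 2: merge (N,S) at d=11, Q=-176; branch lengths N→33/5, S→22/5; new cluster NS
  updated: d(EX,NS)=19, d(I,NS)=45/2, d(NS,P)=21/2, d(NS,V)=6, d(NS,Y)=19
step 3: merge (NS,V) at d=6, Q=-123; branch lengths NS→31/8, V→17/8; new cluster NSV
  updated: d(EX,NSV)=21, d(I,NSV)=69/4, d(NSV,P)=25/4, d(NSV,Y)=11
step 4: merge (NSV,P) at d=25/4, Q=-153/2; branch lengths NSV→23/4, P→1/2; new cluster NPSV
  updated: d(EX,NPSV)=105/8, d(I,NPSV)=10, d(NPSV,Y)=71/8
step 5: merge (EX,NPSV) at d=105/8, Q=-407/8; branch lengths EX→315/32, NPSV→105/32; new cluster ENPSVX
  updated: d(ENPSVX,I)=115/16, d(ENPSVX,Y)=41/8
step 6: merge (ENPSVX,I) at d=115/16, Q=-341/16; branch lengths ENPSVX→53/32, I→177/32; new cluster EINPSVX
  updated: d(EINPSVX,Y)=111/32
step 7: merge (EINPSVX,Y) at d=111/32; branch lengths EINPSVX→111/64, Y→111/64; new cluster EINPSVXY
final tree: ((((E:-7/12,X:79/12):315/32,(((N:33/5,S:22/5):31/8,V:17/8):23/4,P:1/2):105/32):53/32,I:177/32):111/64,Y:111/64)
total length: 1697/32

NS,V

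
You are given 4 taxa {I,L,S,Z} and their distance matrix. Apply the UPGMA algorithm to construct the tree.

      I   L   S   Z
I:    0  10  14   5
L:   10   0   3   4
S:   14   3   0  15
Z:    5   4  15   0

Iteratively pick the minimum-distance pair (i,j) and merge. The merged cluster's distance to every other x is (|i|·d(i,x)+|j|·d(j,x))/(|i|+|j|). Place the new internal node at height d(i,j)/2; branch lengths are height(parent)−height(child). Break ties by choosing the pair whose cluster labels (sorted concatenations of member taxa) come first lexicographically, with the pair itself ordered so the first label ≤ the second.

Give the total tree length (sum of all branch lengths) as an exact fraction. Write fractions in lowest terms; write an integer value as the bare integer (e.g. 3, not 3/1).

59/4

step 1: merge (L,S) at d=3; branch lengths L→3/2, S→3/2; new cluster LS
  updated: d(I,LS)=12, d(LS,Z)=19/2
step 2: merge (I,Z) at d=5; branch lengths I→5/2, Z→5/2; new cluster IZ
  updated: d(IZ,LS)=43/4
step 3: merge (IZ,LS) at d=43/4; branch lengths IZ→23/8, LS→31/8; new cluster ILSZ
final tree: ((I:5/2,Z:5/2):23/8,(L:3/2,S:3/2):31/8)
total length: 59/4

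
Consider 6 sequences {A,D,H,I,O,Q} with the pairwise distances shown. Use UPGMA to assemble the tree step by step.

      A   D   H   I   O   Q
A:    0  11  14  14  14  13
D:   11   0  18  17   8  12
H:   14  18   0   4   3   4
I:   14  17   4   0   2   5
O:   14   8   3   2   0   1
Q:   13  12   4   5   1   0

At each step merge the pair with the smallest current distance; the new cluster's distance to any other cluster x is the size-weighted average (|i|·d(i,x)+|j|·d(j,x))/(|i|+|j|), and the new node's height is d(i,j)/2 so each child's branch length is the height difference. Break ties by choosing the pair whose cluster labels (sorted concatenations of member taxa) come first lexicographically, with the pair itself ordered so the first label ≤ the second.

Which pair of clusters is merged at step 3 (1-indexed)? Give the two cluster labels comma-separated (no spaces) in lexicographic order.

HOQ,I

1. join O+Q (d=1) ⇒ OQ; edges |O|=1/2, |Q|=1/2
  updated: d(A,OQ)=27/2, d(D,OQ)=10, d(H,OQ)=7/2, d(I,OQ)=7/2
2. join H+OQ (d=7/2) ⇒ HOQ; edges |H|=7/4, |OQ|=5/4
  updated: d(A,HOQ)=41/3, d(D,HOQ)=38/3, d(HOQ,I)=11/3
3. join HOQ+I (d=11/3) ⇒ HIOQ; edges |HOQ|=1/12, |I|=11/6
  updated: d(A,HIOQ)=55/4, d(D,HIOQ)=55/4
4. join A+D (d=11) ⇒ AD; edges |A|=11/2, |D|=11/2
  updated: d(AD,HIOQ)=55/4
5. join AD+HIOQ (d=55/4) ⇒ ADHIOQ; edges |AD|=11/8, |HIOQ|=121/24
final tree: ((A:11/2,D:11/2):11/8,((H:7/4,(O:1/2,Q:1/2):5/4):1/12,I:11/6):121/24)
total length: 70/3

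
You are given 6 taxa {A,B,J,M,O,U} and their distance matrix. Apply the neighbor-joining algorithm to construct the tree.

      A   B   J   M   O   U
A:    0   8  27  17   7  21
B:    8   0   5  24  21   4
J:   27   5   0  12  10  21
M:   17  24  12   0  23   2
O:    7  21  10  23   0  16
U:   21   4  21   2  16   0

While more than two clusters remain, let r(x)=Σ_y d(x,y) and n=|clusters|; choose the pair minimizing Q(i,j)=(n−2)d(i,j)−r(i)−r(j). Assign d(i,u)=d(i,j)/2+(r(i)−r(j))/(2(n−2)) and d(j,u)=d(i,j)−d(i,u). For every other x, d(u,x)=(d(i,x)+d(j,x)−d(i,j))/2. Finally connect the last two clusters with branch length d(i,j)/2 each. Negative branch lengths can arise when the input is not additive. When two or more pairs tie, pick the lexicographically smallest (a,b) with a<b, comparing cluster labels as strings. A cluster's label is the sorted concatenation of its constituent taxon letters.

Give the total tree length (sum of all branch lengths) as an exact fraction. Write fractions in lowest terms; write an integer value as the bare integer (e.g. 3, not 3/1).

step 1: merge (M,U) at d=2, Q=-134; branch lengths M→11/4, U→-3/4; new cluster MU
  updated: d(A,MU)=18, d(B,MU)=13, d(J,MU)=31/2, d(MU,O)=37/2
step 2: merge (A,O) at d=7, Q=-191/2; branch lengths A→49/12, O→35/12; new cluster AO
  updated: d(AO,B)=11, d(AO,J)=15, d(AO,MU)=59/4
step 3: merge (AO,MU) at d=59/4, Q=-109/2; branch lengths AO→27/4, MU→8; new cluster AMOU
  updated: d(AMOU,B)=37/8, d(AMOU,J)=63/8
step 4: merge (AMOU,B) at d=37/8, Q=-35/2; branch lengths AMOU→15/4, B→7/8; new cluster ABMOU
  updated: d(ABMOU,J)=33/8
step 5: merge (ABMOU,J) at d=33/8; branch lengths ABMOU→33/16, J→33/16; new cluster ABJMOU
final tree: ((((A:49/12,O:35/12):27/4,(M:11/4,U:-3/4):8):15/4,B:7/8):33/16,J:33/16)
total length: 65/2

65/2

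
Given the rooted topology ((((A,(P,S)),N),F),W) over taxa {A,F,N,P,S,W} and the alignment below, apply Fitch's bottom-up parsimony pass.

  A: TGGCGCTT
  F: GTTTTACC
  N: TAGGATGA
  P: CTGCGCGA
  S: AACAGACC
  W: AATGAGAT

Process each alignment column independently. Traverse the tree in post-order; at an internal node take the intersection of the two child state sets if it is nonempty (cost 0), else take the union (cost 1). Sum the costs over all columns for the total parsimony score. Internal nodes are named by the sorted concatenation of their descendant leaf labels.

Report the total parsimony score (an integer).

26

PS@0: {C} ∪ {A} = {A,C} (union, +1)
APS@0: {T} ∪ {A,C} = {A,C,T} (union, +1)
ANPS@0: {A,C,T} ∩ {T} = {T} (intersection, +0)
AFNPS@0: {T} ∪ {G} = {G,T} (union, +1)
AFNPSW@0: {G,T} ∪ {A} = {A,G,T} (union, +1)
PS@1: {T} ∪ {A} = {A,T} (union, +1)
APS@1: {G} ∪ {A,T} = {A,G,T} (union, +1)
ANPS@1: {A,G,T} ∩ {A} = {A} (intersection, +0)
AFNPS@1: {A} ∪ {T} = {A,T} (union, +1)
AFNPSW@1: {A,T} ∩ {A} = {A} (intersection, +0)
PS@2: {G} ∪ {C} = {C,G} (union, +1)
APS@2: {G} ∩ {C,G} = {G} (intersection, +0)
ANPS@2: {G} ∩ {G} = {G} (intersection, +0)
AFNPS@2: {G} ∪ {T} = {G,T} (union, +1)
AFNPSW@2: {G,T} ∩ {T} = {T} (intersection, +0)
PS@3: {C} ∪ {A} = {A,C} (union, +1)
APS@3: {C} ∩ {A,C} = {C} (intersection, +0)
ANPS@3: {C} ∪ {G} = {C,G} (union, +1)
AFNPS@3: {C,G} ∪ {T} = {C,G,T} (union, +1)
AFNPSW@3: {C,G,T} ∩ {G} = {G} (intersection, +0)
PS@4: {G} ∩ {G} = {G} (intersection, +0)
APS@4: {G} ∩ {G} = {G} (intersection, +0)
ANPS@4: {G} ∪ {A} = {A,G} (union, +1)
AFNPS@4: {A,G} ∪ {T} = {A,G,T} (union, +1)
AFNPSW@4: {A,G,T} ∩ {A} = {A} (intersection, +0)
PS@5: {C} ∪ {A} = {A,C} (union, +1)
APS@5: {C} ∩ {A,C} = {C} (intersection, +0)
ANPS@5: {C} ∪ {T} = {C,T} (union, +1)
AFNPS@5: {C,T} ∪ {A} = {A,C,T} (union, +1)
AFNPSW@5: {A,C,T} ∪ {G} = {A,C,G,T} (union, +1)
PS@6: {G} ∪ {C} = {C,G} (union, +1)
APS@6: {T} ∪ {C,G} = {C,G,T} (union, +1)
ANPS@6: {C,G,T} ∩ {G} = {G} (intersection, +0)
AFNPS@6: {G} ∪ {C} = {C,G} (union, +1)
AFNPSW@6: {C,G} ∪ {A} = {A,C,G} (union, +1)
PS@7: {A} ∪ {C} = {A,C} (union, +1)
APS@7: {T} ∪ {A,C} = {A,C,T} (union, +1)
ANPS@7: {A,C,T} ∩ {A} = {A} (intersection, +0)
AFNPS@7: {A} ∪ {C} = {A,C} (union, +1)
AFNPSW@7: {A,C} ∪ {T} = {A,C,T} (union, +1)
per-site changes: [4, 3, 2, 3, 2, 4, 4, 4]; total = 26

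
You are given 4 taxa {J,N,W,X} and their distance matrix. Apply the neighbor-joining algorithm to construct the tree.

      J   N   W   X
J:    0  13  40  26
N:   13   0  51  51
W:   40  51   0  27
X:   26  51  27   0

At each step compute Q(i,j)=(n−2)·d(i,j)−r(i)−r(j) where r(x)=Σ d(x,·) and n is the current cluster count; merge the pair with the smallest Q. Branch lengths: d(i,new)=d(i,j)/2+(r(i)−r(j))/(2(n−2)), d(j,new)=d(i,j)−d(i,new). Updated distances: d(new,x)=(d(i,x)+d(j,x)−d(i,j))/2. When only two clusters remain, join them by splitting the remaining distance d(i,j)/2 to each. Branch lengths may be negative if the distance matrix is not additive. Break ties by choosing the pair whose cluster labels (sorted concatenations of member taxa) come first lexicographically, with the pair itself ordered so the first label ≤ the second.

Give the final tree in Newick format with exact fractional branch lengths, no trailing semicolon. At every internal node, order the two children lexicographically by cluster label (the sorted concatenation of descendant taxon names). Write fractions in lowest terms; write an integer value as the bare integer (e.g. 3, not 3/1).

(((J:-5/2,N:31/2):22,W:17):5,X:5)

iteration 1: select J,N (d=13, Q=-168); attach at lengths (-5/2, 31/2); label the merged cluster JN
  updated: d(JN,W)=39, d(JN,X)=32
iteration 2: select JN,W (d=39, Q=-98); attach at lengths (22, 17); label the merged cluster JNW
  updated: d(JNW,X)=10
iteration 3: select JNW,X (d=10); attach at lengths (5, 5); label the merged cluster JNWX
final tree: (((J:-5/2,N:31/2):22,W:17):5,X:5)
total length: 62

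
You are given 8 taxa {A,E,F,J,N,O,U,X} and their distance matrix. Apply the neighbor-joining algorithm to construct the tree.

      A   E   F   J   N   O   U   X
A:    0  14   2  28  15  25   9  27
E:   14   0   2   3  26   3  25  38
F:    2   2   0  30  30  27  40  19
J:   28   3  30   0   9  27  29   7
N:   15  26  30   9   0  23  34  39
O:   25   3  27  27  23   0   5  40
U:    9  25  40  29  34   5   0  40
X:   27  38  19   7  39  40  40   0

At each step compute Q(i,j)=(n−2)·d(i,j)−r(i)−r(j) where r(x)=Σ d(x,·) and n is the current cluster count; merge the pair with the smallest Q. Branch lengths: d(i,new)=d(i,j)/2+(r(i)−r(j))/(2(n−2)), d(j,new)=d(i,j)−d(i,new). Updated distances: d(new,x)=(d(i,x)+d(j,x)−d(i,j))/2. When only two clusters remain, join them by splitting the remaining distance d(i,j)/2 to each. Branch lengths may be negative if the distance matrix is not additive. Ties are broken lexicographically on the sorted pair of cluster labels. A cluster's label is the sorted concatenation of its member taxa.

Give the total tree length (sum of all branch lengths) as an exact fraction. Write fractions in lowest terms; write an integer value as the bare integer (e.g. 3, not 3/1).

1. join O+U (d=5, Q=-302) ⇒ OU; edges |O|=-1/6, |U|=31/6
  updated: d(A,OU)=29/2, d(E,OU)=23/2, d(F,OU)=31, d(J,OU)=51/2, d(N,OU)=26, d(OU,X)=75/2
2. join J+X (d=7, Q=-235) ⇒ JX; edges |J|=-3, |X|=10
  updated: d(A,JX)=24, d(E,JX)=17, d(F,JX)=21, d(JX,N)=41/2, d(JX,OU)=28
3. join E+F (d=2, Q=-297/2) ⇒ EF; edges |E|=-15/16, |F|=47/16
  updated: d(A,EF)=7, d(EF,JX)=18, d(EF,N)=27, d(EF,OU)=81/4
4. join JX+N (d=41/2, Q=-235/2) ⇒ JNX; edges |JX|=127/12, |N|=119/12
  updated: d(A,JNX)=37/4, d(EF,JNX)=49/4, d(JNX,OU)=67/4
5. join A+EF (d=7, Q=-225/4) ⇒ AEF; edges |A|=21/16, |EF|=91/16
  updated: d(AEF,JNX)=29/4, d(AEF,OU)=111/8
6. join AEF+JNX (d=29/4, Q=-303/8) ⇒ AEFJNX; edges |AEF|=35/16, |JNX|=81/16
  updated: d(AEFJNX,OU)=187/16
7. join AEFJNX+OU (d=187/16) ⇒ AEFJNOUX; edges |AEFJNX|=187/32, |OU|=187/32
final tree: (((A:21/16,(E:-15/16,F:47/16):91/16):35/16,((J:-3,X:10):127/12,N:119/12):81/16):187/32,(O:-1/6,U:31/6):187/32)
total length: 967/16

967/16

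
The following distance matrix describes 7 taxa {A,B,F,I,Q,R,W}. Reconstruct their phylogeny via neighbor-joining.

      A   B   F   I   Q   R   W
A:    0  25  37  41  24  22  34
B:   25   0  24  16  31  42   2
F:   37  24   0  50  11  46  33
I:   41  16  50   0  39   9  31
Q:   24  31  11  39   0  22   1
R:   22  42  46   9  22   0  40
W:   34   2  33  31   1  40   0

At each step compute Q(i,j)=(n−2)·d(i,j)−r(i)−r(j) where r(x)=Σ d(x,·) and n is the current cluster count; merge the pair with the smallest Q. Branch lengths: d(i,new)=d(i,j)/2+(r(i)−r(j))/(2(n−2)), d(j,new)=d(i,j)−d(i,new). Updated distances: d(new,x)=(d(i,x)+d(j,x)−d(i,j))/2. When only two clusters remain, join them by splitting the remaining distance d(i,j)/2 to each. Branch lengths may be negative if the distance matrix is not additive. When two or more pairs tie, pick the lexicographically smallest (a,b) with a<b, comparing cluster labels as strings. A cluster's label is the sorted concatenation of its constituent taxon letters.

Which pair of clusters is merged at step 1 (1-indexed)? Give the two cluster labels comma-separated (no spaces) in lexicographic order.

iteration 1: select I,R (d=9, Q=-322); attach at lengths (5, 4); label the merged cluster IR
  updated: d(A,IR)=27, d(B,IR)=49/2, d(F,IR)=87/2, d(IR,Q)=26, d(IR,W)=31
iteration 2: select B,W (d=2, Q=-399/2); attach at lengths (27/16, 5/16); label the merged cluster BW
  updated: d(A,BW)=57/2, d(BW,F)=55/2, d(BW,IR)=107/4, d(BW,Q)=15
iteration 3: select F,Q (d=11, Q=-162); attach at lengths (38/3, -5/3); label the merged cluster FQ
  updated: d(A,FQ)=25, d(BW,FQ)=63/4, d(FQ,IR)=117/4
iteration 4: select A,IR (d=27, Q=-219/2); attach at lengths (103/8, 113/8); label the merged cluster AIR
  updated: d(AIR,BW)=113/8, d(AIR,FQ)=109/8
iteration 5: select AIR,BW (d=113/8, Q=-87/2); attach at lengths (6, 65/8); label the merged cluster ABIRW
  updated: d(ABIRW,FQ)=61/8
iteration 6: select ABIRW,FQ (d=61/8); attach at lengths (61/16, 61/16); label the merged cluster ABFIQRW
final tree: (((A:103/8,(I:5,R:4):113/8):6,(B:27/16,W:5/16):65/8):61/16,(F:38/3,Q:-5/3):61/16)
total length: 283/4

I,R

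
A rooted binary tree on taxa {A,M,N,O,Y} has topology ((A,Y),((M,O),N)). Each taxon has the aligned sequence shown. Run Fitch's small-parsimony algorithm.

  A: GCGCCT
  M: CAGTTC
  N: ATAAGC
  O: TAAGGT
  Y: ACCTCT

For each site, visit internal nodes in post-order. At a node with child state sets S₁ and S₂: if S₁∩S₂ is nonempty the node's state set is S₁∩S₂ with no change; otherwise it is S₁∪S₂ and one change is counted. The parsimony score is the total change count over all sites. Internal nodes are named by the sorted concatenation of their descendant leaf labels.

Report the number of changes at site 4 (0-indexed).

AY@0: {G} ∪ {A} = {A,G} (union, +1)
MO@0: {C} ∪ {T} = {C,T} (union, +1)
MNO@0: {C,T} ∪ {A} = {A,C,T} (union, +1)
AMNOY@0: {A,G} ∩ {A,C,T} = {A} (intersection, +0)
AY@1: {C} ∩ {C} = {C} (intersection, +0)
MO@1: {A} ∩ {A} = {A} (intersection, +0)
MNO@1: {A} ∪ {T} = {A,T} (union, +1)
AMNOY@1: {C} ∪ {A,T} = {A,C,T} (union, +1)
AY@2: {G} ∪ {C} = {C,G} (union, +1)
MO@2: {G} ∪ {A} = {A,G} (union, +1)
MNO@2: {A,G} ∩ {A} = {A} (intersection, +0)
AMNOY@2: {C,G} ∪ {A} = {A,C,G} (union, +1)
AY@3: {C} ∪ {T} = {C,T} (union, +1)
MO@3: {T} ∪ {G} = {G,T} (union, +1)
MNO@3: {G,T} ∪ {A} = {A,G,T} (union, +1)
AMNOY@3: {C,T} ∩ {A,G,T} = {T} (intersection, +0)
AY@4: {C} ∩ {C} = {C} (intersection, +0)
MO@4: {T} ∪ {G} = {G,T} (union, +1)
MNO@4: {G,T} ∩ {G} = {G} (intersection, +0)
AMNOY@4: {C} ∪ {G} = {C,G} (union, +1)
AY@5: {T} ∩ {T} = {T} (intersection, +0)
MO@5: {C} ∪ {T} = {C,T} (union, +1)
MNO@5: {C,T} ∩ {C} = {C} (intersection, +0)
AMNOY@5: {T} ∪ {C} = {C,T} (union, +1)
per-site changes: [3, 2, 3, 3, 2, 2]; total = 15

2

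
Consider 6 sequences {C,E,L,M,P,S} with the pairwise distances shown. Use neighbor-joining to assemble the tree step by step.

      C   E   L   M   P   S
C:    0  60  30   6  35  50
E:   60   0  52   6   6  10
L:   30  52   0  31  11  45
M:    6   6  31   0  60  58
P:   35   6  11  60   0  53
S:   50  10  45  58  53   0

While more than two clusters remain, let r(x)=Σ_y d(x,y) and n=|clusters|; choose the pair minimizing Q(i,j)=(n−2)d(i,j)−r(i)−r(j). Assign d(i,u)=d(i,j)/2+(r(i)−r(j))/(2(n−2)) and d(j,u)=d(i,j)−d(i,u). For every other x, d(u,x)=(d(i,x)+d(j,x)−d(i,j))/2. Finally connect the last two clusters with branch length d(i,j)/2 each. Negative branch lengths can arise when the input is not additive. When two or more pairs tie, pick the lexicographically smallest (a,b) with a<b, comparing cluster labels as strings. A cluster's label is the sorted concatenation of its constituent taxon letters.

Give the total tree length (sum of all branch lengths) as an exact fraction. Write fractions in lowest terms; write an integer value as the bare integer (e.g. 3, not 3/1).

297/4

step 1: merge (C,M) at d=6, Q=-318; branch lengths C→11/2, M→1/2; new cluster CM
  updated: d(CM,E)=30, d(CM,L)=55/2, d(CM,P)=89/2, d(CM,S)=51
step 2: merge (E,S) at d=10, Q=-227; branch lengths E→-31/6, S→91/6; new cluster ES
  updated: d(CM,ES)=71/2, d(ES,L)=87/2, d(ES,P)=49/2
step 3: merge (CM,ES) at d=71/2, Q=-140; branch lengths CM→75/4, ES→67/4; new cluster CEMS
  updated: d(CEMS,L)=71/4, d(CEMS,P)=67/4
step 4: merge (CEMS,L) at d=71/4, Q=-91/2; branch lengths CEMS→47/4, L→6; new cluster CELMS
  updated: d(CELMS,P)=5
step 5: merge (CELMS,P) at d=5; branch lengths CELMS→5/2, P→5/2; new cluster CELMPS
final tree: ((((C:11/2,M:1/2):75/4,(E:-31/6,S:91/6):67/4):47/4,L:6):5/2,P:5/2)
total length: 297/4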